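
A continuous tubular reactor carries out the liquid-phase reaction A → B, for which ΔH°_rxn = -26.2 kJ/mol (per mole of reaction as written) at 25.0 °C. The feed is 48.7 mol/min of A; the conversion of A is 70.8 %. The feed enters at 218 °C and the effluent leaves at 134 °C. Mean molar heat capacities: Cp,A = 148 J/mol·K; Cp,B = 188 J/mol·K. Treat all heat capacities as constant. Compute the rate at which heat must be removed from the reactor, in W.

Q_out = 22600 W

Extent of reaction ξ = 0.708 × 48.7 = 34.48 mol/min
Reaction term: ξ·ΔH°_rxn = 34.48 × -26.2 = -903.37 kJ/min
Sensible, feed 218→25 °C: -1391.1 kJ/min
Outlet flows (mol/min): A 14.22, B 34.48
Sensible, products 25→134 °C: 935.96 kJ/min
Q = ΔH = -1358.5 kJ/min = -22.641 kW
Heat removed = 22641 W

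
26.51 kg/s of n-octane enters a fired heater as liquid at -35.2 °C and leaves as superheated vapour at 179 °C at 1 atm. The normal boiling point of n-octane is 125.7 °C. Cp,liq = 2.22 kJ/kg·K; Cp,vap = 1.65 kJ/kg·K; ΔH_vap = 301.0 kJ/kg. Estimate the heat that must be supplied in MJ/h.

liquid -35.2→125.7 °C: 357.2 kJ/kg
vaporisation at 125.7 °C: 301 kJ/kg
vapour 125.7→179 °C: 87.945 kJ/kg
Δh = 357.2 + 301 + 87.945 = 746.14 kJ/kg
Q = ṁ·Δh = 26.51 kg/s × 746.14 kJ/kg = 19780 kJ/s
|Q| = 19780 kW = 71209 MJ/h

Q = 71200 MJ/h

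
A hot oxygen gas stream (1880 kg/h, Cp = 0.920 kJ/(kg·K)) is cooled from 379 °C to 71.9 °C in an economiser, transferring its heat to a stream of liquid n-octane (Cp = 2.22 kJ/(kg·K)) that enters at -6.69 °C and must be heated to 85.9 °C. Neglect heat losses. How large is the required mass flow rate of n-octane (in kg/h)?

Heat released by hot stream: Q = 1880 × 0.920 × (379 − 71.9) = 531160 kJ/h
Energy balance on cold side (adiabatic exchanger): Q = ṁ_c·Cp_c·(T_c,out − T_c,in)
ṁ_c = 531160 / [2.22 × (85.9 − -6.69)] = 2584.1 kg/h

ṁ_c = 2580 kg/h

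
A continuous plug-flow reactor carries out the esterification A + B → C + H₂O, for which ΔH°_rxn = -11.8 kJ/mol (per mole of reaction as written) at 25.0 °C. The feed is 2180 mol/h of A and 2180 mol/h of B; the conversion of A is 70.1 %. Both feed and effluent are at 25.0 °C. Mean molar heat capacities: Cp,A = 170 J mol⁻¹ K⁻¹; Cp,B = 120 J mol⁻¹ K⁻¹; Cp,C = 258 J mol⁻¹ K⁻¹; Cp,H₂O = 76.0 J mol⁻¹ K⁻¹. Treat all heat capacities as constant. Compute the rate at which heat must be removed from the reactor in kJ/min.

Extent of reaction ξ = 0.701 × 2180 = 1528.2 mol/h
Reaction term: ξ·ΔH°_rxn = 1528.2 × -11.8 = -18033 kJ/h
Q = ΔH = -18033 kJ/h = -5.009 kW
Heat removed = 300.54 kJ/min

Q_out = 301 kJ/min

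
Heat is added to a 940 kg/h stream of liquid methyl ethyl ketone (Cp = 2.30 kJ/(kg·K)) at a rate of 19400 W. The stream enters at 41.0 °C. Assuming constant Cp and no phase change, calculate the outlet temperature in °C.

T_out = 73.3 °C

Q = 19400 W = 69840 kJ/h
ΔT = Q/(ṁ·Cp) = 69840/(940×2.30) = 32.303 K
T_out = 41.0 + 32.303 = 73.303 °C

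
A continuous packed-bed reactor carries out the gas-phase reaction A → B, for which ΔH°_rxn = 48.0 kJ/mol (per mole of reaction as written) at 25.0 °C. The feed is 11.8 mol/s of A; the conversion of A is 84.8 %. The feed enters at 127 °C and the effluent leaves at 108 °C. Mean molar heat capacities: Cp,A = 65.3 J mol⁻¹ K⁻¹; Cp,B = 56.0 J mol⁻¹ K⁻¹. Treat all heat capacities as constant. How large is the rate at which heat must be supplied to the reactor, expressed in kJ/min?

Q_in = 27500 kJ/min

Extent of reaction ξ = 0.848 × 11.8 = 10.006 mol/s
Reaction term: ξ·ΔH°_rxn = 10.006 × 48.0 = 480.31 kJ/s
Sensible, feed 127→25 °C: -78.595 kJ/s
Outlet flows (mol/s): A 1.7936, B 10.006
Sensible, products 25→108 °C: 56.231 kJ/s
Q = ΔH = 457.94 kJ/s = 457.94 kW
Heat supplied = 27477 kJ/min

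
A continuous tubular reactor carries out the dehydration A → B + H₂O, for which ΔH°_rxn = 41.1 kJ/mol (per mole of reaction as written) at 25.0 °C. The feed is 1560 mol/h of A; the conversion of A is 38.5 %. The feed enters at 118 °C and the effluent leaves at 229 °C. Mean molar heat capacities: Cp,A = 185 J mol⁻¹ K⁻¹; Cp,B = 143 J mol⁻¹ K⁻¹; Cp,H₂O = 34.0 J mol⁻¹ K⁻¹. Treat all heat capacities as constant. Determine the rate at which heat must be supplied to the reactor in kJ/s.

Extent of reaction ξ = 0.385 × 1560 = 600.6 mol/h
Reaction term: ξ·ΔH°_rxn = 600.6 × 41.1 = 24685 kJ/h
Sensible, feed 118→25 °C: -26840 kJ/h
Outlet flows (mol/h): A 959.4, B 600.6, H₂O 600.6
Sensible, products 25→229 °C: 57894 kJ/h
Q = ΔH = 55739 kJ/h = 15.483 kW
Heat supplied = 15.483 kJ/s

Q_in = 15.5 kJ/s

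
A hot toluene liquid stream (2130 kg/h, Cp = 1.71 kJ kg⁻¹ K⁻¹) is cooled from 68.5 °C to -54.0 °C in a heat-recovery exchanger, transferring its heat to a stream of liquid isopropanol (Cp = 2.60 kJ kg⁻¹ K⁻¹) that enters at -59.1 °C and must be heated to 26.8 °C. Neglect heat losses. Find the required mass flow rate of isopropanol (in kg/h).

Heat released by hot stream: Q = 2130 × 1.71 × (68.5 − -54.0) = 446180 kJ/h
Energy balance on cold side (adiabatic exchanger): Q = ṁ_c·Cp_c·(T_c,out − T_c,in)
ṁ_c = 446180 / [2.60 × (26.8 − -59.1)] = 1997.8 kg/h

ṁ_c = 2000 kg/h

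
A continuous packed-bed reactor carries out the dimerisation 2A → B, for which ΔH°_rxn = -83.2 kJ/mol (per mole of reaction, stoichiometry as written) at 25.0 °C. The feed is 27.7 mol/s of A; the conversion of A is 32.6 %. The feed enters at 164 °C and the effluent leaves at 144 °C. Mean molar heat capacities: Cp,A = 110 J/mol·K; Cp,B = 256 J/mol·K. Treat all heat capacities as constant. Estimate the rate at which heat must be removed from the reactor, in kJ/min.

Q_out = 25000 kJ/min

Extent of reaction ξ = 0.326 × 27.7 / 2 = 4.5151 mol/s
Reaction term: ξ·ΔH°_rxn = 4.5151 × -83.2 = -375.66 kJ/s
Sensible, feed 164→25 °C: -423.53 kJ/s
Outlet flows (mol/s): A 18.67, B 4.5151
Sensible, products 25→144 °C: 381.94 kJ/s
Q = ΔH = -417.25 kJ/s = -417.25 kW
Heat removed = 25035 kJ/min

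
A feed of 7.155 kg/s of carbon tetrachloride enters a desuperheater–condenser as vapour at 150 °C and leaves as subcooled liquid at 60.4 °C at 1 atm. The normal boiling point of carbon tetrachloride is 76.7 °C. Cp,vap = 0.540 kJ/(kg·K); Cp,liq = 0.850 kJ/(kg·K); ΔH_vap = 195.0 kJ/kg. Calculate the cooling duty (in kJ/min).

Q_c = 107000 kJ/min

vapour 150→76.7 °C: -39.582 kJ/kg
condensation at 76.7 °C: -195 kJ/kg
liquid 76.7→60.4 °C: -13.855 kJ/kg
Δh = -39.582 + -195 + -13.855 = -248.44 kJ/kg
Q = ṁ·Δh = 7.155 kg/s × -248.44 kJ/kg = -1777.6 kJ/s
|Q| = 1777.6 kW = 106650 kJ/min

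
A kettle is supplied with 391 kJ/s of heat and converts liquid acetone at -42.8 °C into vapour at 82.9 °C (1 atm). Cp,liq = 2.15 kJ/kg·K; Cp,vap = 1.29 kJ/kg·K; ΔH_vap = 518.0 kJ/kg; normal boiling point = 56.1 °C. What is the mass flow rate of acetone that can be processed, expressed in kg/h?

Δh = 2.15×(56.1−-42.8) + 518.0 + 1.29×(82.9−56.1) = 765.21 kJ/kg
Q = 391 kJ/s = 391 kJ/s = 1.4076e+06 kJ/h
ṁ = Q/Δh = 1.4076e+06 / 765.21 = 1839.5 kg/h

ṁ = 1840 kg/h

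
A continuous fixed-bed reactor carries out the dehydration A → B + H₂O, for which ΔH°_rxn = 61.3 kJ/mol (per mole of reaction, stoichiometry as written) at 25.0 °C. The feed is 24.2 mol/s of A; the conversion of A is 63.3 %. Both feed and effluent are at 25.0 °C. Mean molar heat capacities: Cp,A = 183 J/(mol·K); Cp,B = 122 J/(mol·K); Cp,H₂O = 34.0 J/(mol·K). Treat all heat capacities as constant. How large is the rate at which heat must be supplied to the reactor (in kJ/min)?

Q_in = 56300 kJ/min

Extent of reaction ξ = 0.633 × 24.2 = 15.319 mol/s
Reaction term: ξ·ΔH°_rxn = 15.319 × 61.3 = 939.03 kJ/s
Q = ΔH = 939.03 kJ/s = 939.03 kW
Heat supplied = 56342 kJ/min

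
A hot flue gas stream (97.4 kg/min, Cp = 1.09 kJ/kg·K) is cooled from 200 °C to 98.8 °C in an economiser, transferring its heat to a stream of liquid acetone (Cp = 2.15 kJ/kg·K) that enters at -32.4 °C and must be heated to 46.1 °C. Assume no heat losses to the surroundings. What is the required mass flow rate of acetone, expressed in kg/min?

ṁ_c = 63.7 kg/min

Heat released by hot stream: Q = 97.4 × 1.09 × (200 − 98.8) = 10744 kJ/min
Energy balance on cold side (adiabatic exchanger): Q = ṁ_c·Cp_c·(T_c,out − T_c,in)
ṁ_c = 10744 / [2.15 × (46.1 − -32.4)] = 63.659 kg/min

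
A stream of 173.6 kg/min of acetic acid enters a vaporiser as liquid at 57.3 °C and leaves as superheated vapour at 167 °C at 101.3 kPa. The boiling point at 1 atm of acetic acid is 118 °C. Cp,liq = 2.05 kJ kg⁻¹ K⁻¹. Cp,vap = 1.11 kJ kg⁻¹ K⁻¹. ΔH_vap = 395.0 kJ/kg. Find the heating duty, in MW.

Q = 1.66 MW

liquid 57.3→118 °C: 124.43 kJ/kg
vaporisation at 118 °C: 395 kJ/kg
vapour 118→167 °C: 54.39 kJ/kg
Δh = 124.43 + 395 + 54.39 = 573.83 kJ/kg
Q = ṁ·Δh = 173.6 kg/min × 573.83 kJ/kg = 99616 kJ/min
|Q| = 1660.3 kW = 1.6603 MW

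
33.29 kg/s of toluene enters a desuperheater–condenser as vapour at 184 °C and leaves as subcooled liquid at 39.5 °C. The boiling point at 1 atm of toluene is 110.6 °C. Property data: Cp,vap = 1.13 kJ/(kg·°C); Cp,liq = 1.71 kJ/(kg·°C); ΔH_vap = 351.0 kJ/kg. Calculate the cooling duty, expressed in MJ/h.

vapour 184→110.6 °C: -82.942 kJ/kg
condensation at 110.6 °C: -351 kJ/kg
liquid 110.6→39.5 °C: -121.58 kJ/kg
Δh = -82.942 + -351 + -121.58 = -555.52 kJ/kg
Q = ṁ·Δh = 33.29 kg/s × -555.52 kJ/kg = -18493 kJ/s
|Q| = 18493 kW = 66576 MJ/h

Q_c = 66600 MJ/h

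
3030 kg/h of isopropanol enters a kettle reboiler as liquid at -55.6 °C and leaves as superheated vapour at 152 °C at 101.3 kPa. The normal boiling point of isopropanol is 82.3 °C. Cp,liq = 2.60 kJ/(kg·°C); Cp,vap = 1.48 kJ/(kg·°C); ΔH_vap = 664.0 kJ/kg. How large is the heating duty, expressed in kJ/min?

Q = 56800 kJ/min

liquid -55.6→82.3 °C: 358.54 kJ/kg
vaporisation at 82.3 °C: 664 kJ/kg
vapour 82.3→152 °C: 103.16 kJ/kg
Δh = 358.54 + 664 + 103.16 = 1125.7 kJ/kg
Q = ṁ·Δh = 3030 kg/h × 1125.7 kJ/kg = 3.4109e+06 kJ/h
|Q| = 947.46 kW = 56848 kJ/min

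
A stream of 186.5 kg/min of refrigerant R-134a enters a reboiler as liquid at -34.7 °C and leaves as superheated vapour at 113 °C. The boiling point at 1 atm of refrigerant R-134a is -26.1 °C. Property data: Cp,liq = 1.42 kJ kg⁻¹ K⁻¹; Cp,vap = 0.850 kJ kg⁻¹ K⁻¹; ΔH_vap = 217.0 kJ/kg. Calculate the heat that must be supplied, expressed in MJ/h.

liquid -34.7→-26.1 °C: 12.212 kJ/kg
vaporisation at -26.1 °C: 217 kJ/kg
vapour -26.1→113 °C: 118.23 kJ/kg
Δh = 12.212 + 217 + 118.23 = 347.45 kJ/kg
Q = ṁ·Δh = 186.5 kg/min × 347.45 kJ/kg = 64799 kJ/min
|Q| = 1080 kW = 3887.9 MJ/h

Q = 3890 MJ/h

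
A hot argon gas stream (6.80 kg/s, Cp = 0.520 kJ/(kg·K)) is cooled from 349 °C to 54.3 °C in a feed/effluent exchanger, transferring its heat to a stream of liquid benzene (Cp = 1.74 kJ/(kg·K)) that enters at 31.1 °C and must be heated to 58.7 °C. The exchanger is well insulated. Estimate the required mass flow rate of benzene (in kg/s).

Heat released by hot stream: Q = 6.80 × 0.520 × (349 − 54.3) = 1042.1 kJ/s
Energy balance on cold side (adiabatic exchanger): Q = ṁ_c·Cp_c·(T_c,out − T_c,in)
ṁ_c = 1042.1 / [1.74 × (58.7 − 31.1)] = 21.699 kg/s

ṁ_c = 21.7 kg/s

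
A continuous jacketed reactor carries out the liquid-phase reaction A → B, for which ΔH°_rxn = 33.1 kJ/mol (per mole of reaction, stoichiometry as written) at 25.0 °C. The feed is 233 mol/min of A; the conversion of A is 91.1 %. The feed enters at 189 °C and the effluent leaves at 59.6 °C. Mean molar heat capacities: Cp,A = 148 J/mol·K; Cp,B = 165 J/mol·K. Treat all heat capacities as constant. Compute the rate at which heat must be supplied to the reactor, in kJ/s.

Extent of reaction ξ = 0.911 × 233 = 212.26 mol/min
Reaction term: ξ·ΔH°_rxn = 212.26 × 33.1 = 7025.9 kJ/min
Sensible, feed 189→25 °C: -5655.4 kJ/min
Outlet flows (mol/min): A 20.737, B 212.26
Sensible, products 25→59.6 °C: 1318 kJ/min
Q = ΔH = 2688.5 kJ/min = 44.809 kW
Heat supplied = 44.809 kJ/s

Q_in = 44.8 kJ/s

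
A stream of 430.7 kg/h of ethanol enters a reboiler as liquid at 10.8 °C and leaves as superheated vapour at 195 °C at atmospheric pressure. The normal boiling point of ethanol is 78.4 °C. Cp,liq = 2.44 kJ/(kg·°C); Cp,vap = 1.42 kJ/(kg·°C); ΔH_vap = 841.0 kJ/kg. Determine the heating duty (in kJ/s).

Q = 140 kJ/s

liquid 10.8→78.4 °C: 164.94 kJ/kg
vaporisation at 78.4 °C: 841 kJ/kg
vapour 78.4→195 °C: 165.57 kJ/kg
Δh = 164.94 + 841 + 165.57 = 1171.5 kJ/kg
Q = ṁ·Δh = 430.7 kg/h × 1171.5 kJ/kg = 504570 kJ/h
|Q| = 140.16 kW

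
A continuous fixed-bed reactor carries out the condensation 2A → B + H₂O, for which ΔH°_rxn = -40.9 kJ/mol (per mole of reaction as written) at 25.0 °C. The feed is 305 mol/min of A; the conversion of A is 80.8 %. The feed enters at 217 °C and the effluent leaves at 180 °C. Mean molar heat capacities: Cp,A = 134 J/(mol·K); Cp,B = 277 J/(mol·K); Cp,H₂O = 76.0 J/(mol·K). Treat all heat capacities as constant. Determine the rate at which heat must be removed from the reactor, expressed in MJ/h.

Q_out = 296 MJ/h

Extent of reaction ξ = 0.808 × 305 / 2 = 123.22 mol/min
Reaction term: ξ·ΔH°_rxn = 123.22 × -40.9 = -5039.7 kJ/min
Sensible, feed 217→25 °C: -7847 kJ/min
Outlet flows (mol/min): A 58.56, B 123.22, H₂O 123.22
Sensible, products 25→180 °C: 7958.3 kJ/min
Q = ΔH = -4928.5 kJ/min = -82.141 kW
Heat removed = 295.71 MJ/h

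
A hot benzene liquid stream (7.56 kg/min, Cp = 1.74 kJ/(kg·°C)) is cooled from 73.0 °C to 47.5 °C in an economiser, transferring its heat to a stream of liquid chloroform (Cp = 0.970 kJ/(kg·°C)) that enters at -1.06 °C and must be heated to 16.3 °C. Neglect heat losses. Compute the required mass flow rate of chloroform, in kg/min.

Heat released by hot stream: Q = 7.56 × 1.74 × (73.0 − 47.5) = 335.44 kJ/min
Energy balance on cold side (adiabatic exchanger): Q = ṁ_c·Cp_c·(T_c,out − T_c,in)
ṁ_c = 335.44 / [0.970 × (16.3 − -1.06)] = 19.92 kg/min

ṁ_c = 19.9 kg/min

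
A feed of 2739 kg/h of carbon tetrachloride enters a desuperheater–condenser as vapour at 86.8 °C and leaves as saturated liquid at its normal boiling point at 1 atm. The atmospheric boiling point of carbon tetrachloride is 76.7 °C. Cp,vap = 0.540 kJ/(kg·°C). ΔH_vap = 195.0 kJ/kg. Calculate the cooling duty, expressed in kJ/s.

Q_c = 153 kJ/s

vapour 86.8→76.7 °C: -5.454 kJ/kg
condensation at 76.7 °C: -195 kJ/kg
Δh = -5.454 + -195 = -200.45 kJ/kg
Q = ṁ·Δh = 2739 kg/h × -200.45 kJ/kg = -549040 kJ/h
|Q| = 152.51 kW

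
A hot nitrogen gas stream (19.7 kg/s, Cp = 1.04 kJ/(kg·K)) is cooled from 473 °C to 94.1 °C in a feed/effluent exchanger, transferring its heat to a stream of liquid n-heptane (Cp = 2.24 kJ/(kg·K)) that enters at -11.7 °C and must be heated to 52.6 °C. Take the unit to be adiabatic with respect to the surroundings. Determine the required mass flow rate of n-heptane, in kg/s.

Heat released by hot stream: Q = 19.7 × 1.04 × (473 − 94.1) = 7762.9 kJ/s
Energy balance on cold side (adiabatic exchanger): Q = ṁ_c·Cp_c·(T_c,out − T_c,in)
ṁ_c = 7762.9 / [2.24 × (52.6 − -11.7)] = 53.897 kg/s

ṁ_c = 53.9 kg/s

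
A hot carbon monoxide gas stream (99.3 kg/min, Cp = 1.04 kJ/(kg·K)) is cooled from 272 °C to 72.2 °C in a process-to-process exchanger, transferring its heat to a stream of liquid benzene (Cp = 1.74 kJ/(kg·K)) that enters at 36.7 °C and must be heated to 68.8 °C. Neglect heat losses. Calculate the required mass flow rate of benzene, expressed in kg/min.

Heat released by hot stream: Q = 99.3 × 1.04 × (272 − 72.2) = 20634 kJ/min
Energy balance on cold side (adiabatic exchanger): Q = ṁ_c·Cp_c·(T_c,out − T_c,in)
ṁ_c = 20634 / [1.74 × (68.8 − 36.7)] = 369.42 kg/min

ṁ_c = 369 kg/min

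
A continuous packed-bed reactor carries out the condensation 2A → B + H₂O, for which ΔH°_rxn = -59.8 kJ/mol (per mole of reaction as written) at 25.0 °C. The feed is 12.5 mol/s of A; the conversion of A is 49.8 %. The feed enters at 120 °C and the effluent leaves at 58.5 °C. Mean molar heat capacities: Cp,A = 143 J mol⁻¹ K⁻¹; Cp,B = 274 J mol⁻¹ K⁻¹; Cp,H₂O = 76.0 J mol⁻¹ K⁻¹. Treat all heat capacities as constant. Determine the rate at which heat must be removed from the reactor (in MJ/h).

Q_out = 1040 MJ/h

Extent of reaction ξ = 0.498 × 12.5 / 2 = 3.1125 mol/s
Reaction term: ξ·ΔH°_rxn = 3.1125 × -59.8 = -186.13 kJ/s
Sensible, feed 120→25 °C: -169.81 kJ/s
Outlet flows (mol/s): A 6.275, B 3.1125, H₂O 3.1125
Sensible, products 25→58.5 °C: 66.554 kJ/s
Q = ΔH = -289.39 kJ/s = -289.39 kW
Heat removed = 1041.8 MJ/h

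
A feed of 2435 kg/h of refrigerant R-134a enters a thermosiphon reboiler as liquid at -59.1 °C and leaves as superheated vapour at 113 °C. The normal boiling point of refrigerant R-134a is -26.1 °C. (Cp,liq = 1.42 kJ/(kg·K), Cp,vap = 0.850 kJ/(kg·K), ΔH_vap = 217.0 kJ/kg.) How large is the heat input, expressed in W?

Q = 258000 W

liquid -59.1→-26.1 °C: 46.86 kJ/kg
vaporisation at -26.1 °C: 217 kJ/kg
vapour -26.1→113 °C: 118.23 kJ/kg
Δh = 46.86 + 217 + 118.23 = 382.09 kJ/kg
Q = ṁ·Δh = 2435 kg/h × 382.09 kJ/kg = 930400 kJ/h
|Q| = 258.44 kW = 258440 W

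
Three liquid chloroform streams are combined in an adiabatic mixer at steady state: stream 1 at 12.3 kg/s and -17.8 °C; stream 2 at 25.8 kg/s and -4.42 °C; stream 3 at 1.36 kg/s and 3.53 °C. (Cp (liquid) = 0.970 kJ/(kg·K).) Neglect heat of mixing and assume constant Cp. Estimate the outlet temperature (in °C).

No heat crosses the boundary, so H_out = H_in.
T_out = Σ ṁᵢCp,ᵢTᵢ / Σ ṁᵢCp,ᵢ
      = -318.33 / 38.276 = -8.3167 °C

T_out = -8.32 °C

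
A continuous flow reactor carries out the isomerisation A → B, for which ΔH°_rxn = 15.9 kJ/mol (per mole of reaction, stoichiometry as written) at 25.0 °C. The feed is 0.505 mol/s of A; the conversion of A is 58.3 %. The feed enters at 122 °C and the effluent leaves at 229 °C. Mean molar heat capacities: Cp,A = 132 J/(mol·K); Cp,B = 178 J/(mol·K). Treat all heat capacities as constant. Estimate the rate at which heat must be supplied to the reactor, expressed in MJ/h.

Q_in = 52.5 MJ/h

Extent of reaction ξ = 0.583 × 0.505 = 0.29441 mol/s
Reaction term: ξ·ΔH°_rxn = 0.29441 × 15.9 = 4.6812 kJ/s
Sensible, feed 122→25 °C: -6.466 kJ/s
Outlet flows (mol/s): A 0.21059, B 0.29441
Sensible, products 25→229 °C: 16.361 kJ/s
Q = ΔH = 14.577 kJ/s = 14.577 kW
Heat supplied = 52.476 MJ/h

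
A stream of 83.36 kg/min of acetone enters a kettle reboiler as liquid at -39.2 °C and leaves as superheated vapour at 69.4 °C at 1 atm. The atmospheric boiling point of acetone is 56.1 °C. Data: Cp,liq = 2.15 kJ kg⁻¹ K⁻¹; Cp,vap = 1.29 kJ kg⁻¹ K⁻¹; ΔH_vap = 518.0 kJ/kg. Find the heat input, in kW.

liquid -39.2→56.1 °C: 204.9 kJ/kg
vaporisation at 56.1 °C: 518 kJ/kg
vapour 56.1→69.4 °C: 17.157 kJ/kg
Δh = 204.9 + 518 + 17.157 = 740.05 kJ/kg
Q = ṁ·Δh = 83.36 kg/min × 740.05 kJ/kg = 61691 kJ/min
|Q| = 1028.2 kW

Q = 1030 kW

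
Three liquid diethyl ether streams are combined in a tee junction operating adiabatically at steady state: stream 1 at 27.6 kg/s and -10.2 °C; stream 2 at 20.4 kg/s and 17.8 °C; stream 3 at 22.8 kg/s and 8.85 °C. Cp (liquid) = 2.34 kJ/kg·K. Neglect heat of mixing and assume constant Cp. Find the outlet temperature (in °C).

Adiabatic, steady state ⇒ Σ ṁᵢCp,ᵢ(T_out − Tᵢ) = 0
T_out = Σ ṁᵢCp,ᵢTᵢ / Σ ṁᵢCp,ᵢ
      = 663.11 / 165.67 = 4.0025 °C

T_out = 4.00 °C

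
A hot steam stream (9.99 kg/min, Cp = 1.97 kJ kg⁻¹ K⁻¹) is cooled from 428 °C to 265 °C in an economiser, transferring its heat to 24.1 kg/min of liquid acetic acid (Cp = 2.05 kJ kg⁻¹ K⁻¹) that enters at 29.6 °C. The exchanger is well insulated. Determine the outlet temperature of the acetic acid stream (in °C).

T_c,out = 94.5 °C

Heat released by hot stream: Q = 9.99 × 1.97 × (428 − 265) = 3207.9 kJ/min
Energy balance on cold side (adiabatic exchanger): Q = ṁ_c·Cp_c·(T_c,out − T_c,in)
T_c,out = 29.6 + 3207.9/(24.1 × 2.05) = 94.53 °C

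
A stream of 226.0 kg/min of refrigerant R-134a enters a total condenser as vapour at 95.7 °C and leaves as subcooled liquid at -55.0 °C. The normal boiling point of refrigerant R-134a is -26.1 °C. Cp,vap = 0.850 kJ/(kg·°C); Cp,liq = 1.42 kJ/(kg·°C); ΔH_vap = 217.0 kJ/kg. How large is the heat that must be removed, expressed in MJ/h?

Q_c = 4900 MJ/h

vapour 95.7→-26.1 °C: -103.53 kJ/kg
condensation at -26.1 °C: -217 kJ/kg
liquid -26.1→-55.0 °C: -41.038 kJ/kg
Δh = -103.53 + -217 + -41.038 = -361.57 kJ/kg
Q = ṁ·Δh = 226.0 kg/min × -361.57 kJ/kg = -81714 kJ/min
|Q| = 1361.9 kW = 4902.9 MJ/h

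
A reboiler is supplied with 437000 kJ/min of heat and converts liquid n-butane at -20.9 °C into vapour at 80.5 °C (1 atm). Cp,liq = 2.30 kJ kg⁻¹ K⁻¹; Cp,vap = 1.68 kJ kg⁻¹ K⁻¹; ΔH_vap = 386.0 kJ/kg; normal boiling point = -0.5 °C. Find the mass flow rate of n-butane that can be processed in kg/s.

Δh = 2.30×(-0.5−-20.9) + 386.0 + 1.68×(80.5−-0.5) = 569 kJ/kg
Q = 437000 kJ/min = 7283.3 kJ/s = 7283.3 kJ/s
ṁ = Q/Δh = 7283.3 / 569 = 12.8 kg/s

ṁ = 12.8 kg/s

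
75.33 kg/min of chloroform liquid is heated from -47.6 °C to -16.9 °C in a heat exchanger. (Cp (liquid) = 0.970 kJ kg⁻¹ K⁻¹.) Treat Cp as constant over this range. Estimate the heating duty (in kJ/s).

Q = 37.4 kJ/s

Q = ṁ·Cp·ΔT = 75.33 × 0.970 × (-16.9 − -47.6) = 2243.3 kJ/min
Converting: 2243.3 / 60 s = 37.388 kW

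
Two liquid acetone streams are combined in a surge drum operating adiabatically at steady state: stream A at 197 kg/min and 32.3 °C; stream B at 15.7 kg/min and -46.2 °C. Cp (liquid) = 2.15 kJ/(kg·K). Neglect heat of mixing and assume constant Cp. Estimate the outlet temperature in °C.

Energy balance with Q = 0: Σ ṁᵢCp,ᵢ(T_out − Tᵢ) = 0
Σ ṁᵢCp,ᵢTᵢ = 197×2.15×32.3 + 15.7×2.15×-46.2 = 12121
Σ ṁᵢCp,ᵢ = 197×2.15 + 15.7×2.15 = 457.3
T_out = 12121 / 457.3 = 26.506 °C

T_out = 26.5 °C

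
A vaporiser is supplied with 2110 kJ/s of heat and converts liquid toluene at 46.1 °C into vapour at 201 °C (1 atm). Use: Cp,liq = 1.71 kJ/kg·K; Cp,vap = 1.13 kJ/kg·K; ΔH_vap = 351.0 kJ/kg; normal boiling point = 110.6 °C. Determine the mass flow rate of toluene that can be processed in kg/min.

ṁ = 225 kg/min

Δh = 1.71×(110.6−46.1) + 351.0 + 1.13×(201−110.6) = 563.45 kJ/kg
Q = 2110 kJ/s = 2110 kJ/s = 126600 kJ/min
ṁ = Q/Δh = 126600 / 563.45 = 224.69 kg/min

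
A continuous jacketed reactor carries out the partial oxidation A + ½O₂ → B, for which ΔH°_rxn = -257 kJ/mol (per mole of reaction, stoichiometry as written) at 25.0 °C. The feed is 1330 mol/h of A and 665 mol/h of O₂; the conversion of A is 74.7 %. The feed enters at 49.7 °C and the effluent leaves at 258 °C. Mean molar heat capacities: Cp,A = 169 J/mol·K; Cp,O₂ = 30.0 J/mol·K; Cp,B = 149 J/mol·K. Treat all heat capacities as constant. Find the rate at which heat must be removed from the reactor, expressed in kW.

Q_out = 59.0 kW

Extent of reaction ξ = 0.747 × 1330 = 993.51 mol/h
Reaction term: ξ·ΔH°_rxn = 993.51 × -257 = -255330 kJ/h
Sensible, feed 49.7→25 °C: -6044.6 kJ/h
Outlet flows (mol/h): A 336.49, O₂ 168.25, B 993.51
Sensible, products 25→258 °C: 48918 kJ/h
Q = ΔH = -212460 kJ/h = -59.016 kW
Heat removed = 59.016 kW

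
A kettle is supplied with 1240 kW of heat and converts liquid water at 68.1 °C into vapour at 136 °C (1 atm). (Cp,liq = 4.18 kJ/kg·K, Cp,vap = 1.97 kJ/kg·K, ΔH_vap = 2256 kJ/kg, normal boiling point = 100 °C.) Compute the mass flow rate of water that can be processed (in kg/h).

Δh = 4.18×(100−68.1) + 2256 + 1.97×(136−100) = 2460.3 kJ/kg
Q = 1240 kW = 1240 kJ/s = 4.464e+06 kJ/h
ṁ = Q/Δh = 4.464e+06 / 2460.3 = 1814.4 kg/h

ṁ = 1810 kg/h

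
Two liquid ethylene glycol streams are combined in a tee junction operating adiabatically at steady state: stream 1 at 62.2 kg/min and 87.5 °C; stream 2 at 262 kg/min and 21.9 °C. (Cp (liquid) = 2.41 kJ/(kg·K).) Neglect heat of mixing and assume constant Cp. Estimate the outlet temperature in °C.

Energy balance with Q = 0: Σ ṁᵢCp,ᵢ(T_out − Tᵢ) = 0
T_out = Σ ṁᵢCp,ᵢTᵢ / Σ ṁᵢCp,ᵢ
      = 26945 / 781.32 = 34.486 °C

T_out = 34.5 °C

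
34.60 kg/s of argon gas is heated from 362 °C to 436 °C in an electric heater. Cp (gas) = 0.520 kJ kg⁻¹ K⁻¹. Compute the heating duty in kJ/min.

Q = ṁ·Cp·ΔT = 34.60 × 0.520 × (436 − 362) = 1331.4 kJ/s
Heating duty = 79884 kJ/min

Q = 79900 kJ/min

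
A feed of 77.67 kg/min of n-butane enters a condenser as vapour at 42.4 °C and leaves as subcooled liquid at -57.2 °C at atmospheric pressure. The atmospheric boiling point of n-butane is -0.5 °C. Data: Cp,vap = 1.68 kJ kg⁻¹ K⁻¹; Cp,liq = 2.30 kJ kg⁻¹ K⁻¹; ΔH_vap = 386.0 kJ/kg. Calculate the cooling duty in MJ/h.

vapour 42.4→-0.5 °C: -72.072 kJ/kg
condensation at -0.5 °C: -386 kJ/kg
liquid -0.5→-57.2 °C: -130.41 kJ/kg
Δh = -72.072 + -386 + -130.41 = -588.48 kJ/kg
Q = ṁ·Δh = 77.67 kg/min × -588.48 kJ/kg = -45707 kJ/min
|Q| = 761.79 kW = 2742.4 MJ/h

Q_c = 2740 MJ/h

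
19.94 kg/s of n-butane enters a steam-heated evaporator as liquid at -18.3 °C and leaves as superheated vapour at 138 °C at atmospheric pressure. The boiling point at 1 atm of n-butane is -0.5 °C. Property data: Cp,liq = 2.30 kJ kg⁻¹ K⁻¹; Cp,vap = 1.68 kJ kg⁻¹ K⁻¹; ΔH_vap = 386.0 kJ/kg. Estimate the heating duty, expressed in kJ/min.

Q = 789000 kJ/min

liquid -18.3→-0.5 °C: 40.94 kJ/kg
vaporisation at -0.5 °C: 386 kJ/kg
vapour -0.5→138 °C: 232.68 kJ/kg
Δh = 40.94 + 386 + 232.68 = 659.62 kJ/kg
Q = ṁ·Δh = 19.94 kg/s × 659.62 kJ/kg = 13153 kJ/s
|Q| = 13153 kW = 789170 kJ/min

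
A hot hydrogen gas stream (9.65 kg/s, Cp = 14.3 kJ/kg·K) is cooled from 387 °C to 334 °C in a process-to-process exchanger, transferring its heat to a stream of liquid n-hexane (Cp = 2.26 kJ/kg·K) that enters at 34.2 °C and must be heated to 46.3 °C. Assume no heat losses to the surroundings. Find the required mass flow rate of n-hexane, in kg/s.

ṁ_c = 267 kg/s

Heat released by hot stream: Q = 9.65 × 14.3 × (387 − 334) = 7313.7 kJ/s
Energy balance on cold side (adiabatic exchanger): Q = ṁ_c·Cp_c·(T_c,out − T_c,in)
ṁ_c = 7313.7 / [2.26 × (46.3 − 34.2)] = 267.45 kg/s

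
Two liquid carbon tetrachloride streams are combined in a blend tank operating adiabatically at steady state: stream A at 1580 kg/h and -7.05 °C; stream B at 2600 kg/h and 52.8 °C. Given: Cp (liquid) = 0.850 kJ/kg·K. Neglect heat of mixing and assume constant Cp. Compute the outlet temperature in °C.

No heat crosses the boundary, so H_out = H_in.
T_out = Σ ṁᵢCp,ᵢTᵢ / Σ ṁᵢCp,ᵢ
      = 107220 / 3553 = 30.177 °C

T_out = 30.2 °C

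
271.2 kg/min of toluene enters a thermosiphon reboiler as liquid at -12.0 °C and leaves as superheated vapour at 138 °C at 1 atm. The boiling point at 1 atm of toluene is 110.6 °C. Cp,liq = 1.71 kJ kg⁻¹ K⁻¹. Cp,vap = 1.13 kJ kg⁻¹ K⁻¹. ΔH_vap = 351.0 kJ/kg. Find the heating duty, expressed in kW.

Q = 2670 kW

liquid -12.0→110.6 °C: 209.65 kJ/kg
vaporisation at 110.6 °C: 351 kJ/kg
vapour 110.6→138 °C: 30.962 kJ/kg
Δh = 209.65 + 351 + 30.962 = 591.61 kJ/kg
Q = ṁ·Δh = 271.2 kg/min × 591.61 kJ/kg = 160440 kJ/min
|Q| = 2674.1 kW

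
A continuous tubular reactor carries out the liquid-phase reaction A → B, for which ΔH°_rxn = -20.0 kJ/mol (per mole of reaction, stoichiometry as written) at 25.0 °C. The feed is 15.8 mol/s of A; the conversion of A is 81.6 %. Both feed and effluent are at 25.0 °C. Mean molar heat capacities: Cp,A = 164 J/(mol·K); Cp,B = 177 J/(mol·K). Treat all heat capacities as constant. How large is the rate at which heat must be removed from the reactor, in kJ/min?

Q_out = 15500 kJ/min

Extent of reaction ξ = 0.816 × 15.8 = 12.893 mol/s
Reaction term: ξ·ΔH°_rxn = 12.893 × -20.0 = -257.86 kJ/s
Q = ΔH = -257.86 kJ/s = -257.86 kW
Heat removed = 15471 kJ/min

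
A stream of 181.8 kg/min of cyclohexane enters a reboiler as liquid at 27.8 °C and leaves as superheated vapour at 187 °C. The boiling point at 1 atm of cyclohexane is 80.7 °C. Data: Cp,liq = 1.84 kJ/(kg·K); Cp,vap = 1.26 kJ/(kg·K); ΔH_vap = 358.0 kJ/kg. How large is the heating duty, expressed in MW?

Q = 1.79 MW

liquid 27.8→80.7 °C: 97.336 kJ/kg
vaporisation at 80.7 °C: 358 kJ/kg
vapour 80.7→187 °C: 133.94 kJ/kg
Δh = 97.336 + 358 + 133.94 = 589.27 kJ/kg
Q = ṁ·Δh = 181.8 kg/min × 589.27 kJ/kg = 107130 kJ/min
|Q| = 1785.5 kW = 1.7855 MW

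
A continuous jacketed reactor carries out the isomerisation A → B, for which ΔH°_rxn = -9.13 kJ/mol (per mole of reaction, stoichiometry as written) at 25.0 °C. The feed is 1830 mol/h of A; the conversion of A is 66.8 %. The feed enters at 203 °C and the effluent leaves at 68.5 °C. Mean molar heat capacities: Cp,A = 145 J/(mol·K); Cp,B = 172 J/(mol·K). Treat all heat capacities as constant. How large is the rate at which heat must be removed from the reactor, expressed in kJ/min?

Extent of reaction ξ = 0.668 × 1830 = 1222.4 mol/h
Reaction term: ξ·ΔH°_rxn = 1222.4 × -9.13 = -11161 kJ/h
Sensible, feed 203→25 °C: -47232 kJ/h
Outlet flows (mol/h): A 607.56, B 1222.4
Sensible, products 25→68.5 °C: 12978 kJ/h
Q = ΔH = -45415 kJ/h = -12.615 kW
Heat removed = 756.91 kJ/min

Q_out = 757 kJ/min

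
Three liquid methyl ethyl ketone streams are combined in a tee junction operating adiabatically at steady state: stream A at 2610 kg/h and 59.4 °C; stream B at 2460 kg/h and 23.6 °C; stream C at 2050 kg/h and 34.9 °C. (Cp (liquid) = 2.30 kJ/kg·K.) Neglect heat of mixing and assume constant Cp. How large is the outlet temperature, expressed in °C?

T_out = 40.0 °C

No heat crosses the boundary, so H_out = H_in.
T_out = Σ ṁᵢCp,ᵢTᵢ / Σ ṁᵢCp,ᵢ
      = 654660 / 16376 = 39.977 °C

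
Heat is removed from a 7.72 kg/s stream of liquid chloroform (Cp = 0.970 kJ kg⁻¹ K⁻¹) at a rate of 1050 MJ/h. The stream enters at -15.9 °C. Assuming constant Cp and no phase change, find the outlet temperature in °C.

T_out = -54.8 °C

Q = 1050 MJ/h = 291.67 kJ/s
ΔT = Q/(ṁ·Cp) = 291.67/(7.72×0.970) = 38.949 K
T_out = -15.9 − 38.949 = -54.849 °C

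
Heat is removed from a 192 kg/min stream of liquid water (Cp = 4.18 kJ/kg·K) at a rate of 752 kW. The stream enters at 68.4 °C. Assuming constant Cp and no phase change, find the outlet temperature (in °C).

T_out = 12.2 °C

Q = 752 kW = 45120 kJ/min
ΔT = Q/(ṁ·Cp) = 45120/(192×4.18) = 56.22 K
T_out = 68.4 − 56.22 = 12.18 °C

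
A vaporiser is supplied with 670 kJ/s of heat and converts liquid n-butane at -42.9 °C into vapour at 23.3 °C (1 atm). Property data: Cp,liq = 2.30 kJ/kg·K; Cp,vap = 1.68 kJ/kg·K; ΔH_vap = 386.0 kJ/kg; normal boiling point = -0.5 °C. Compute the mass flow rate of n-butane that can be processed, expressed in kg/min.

Δh = 2.30×(-0.5−-42.9) + 386.0 + 1.68×(23.3−-0.5) = 523.5 kJ/kg
Q = 670 kJ/s = 670 kJ/s = 40200 kJ/min
ṁ = Q/Δh = 40200 / 523.5 = 76.79 kg/min

ṁ = 76.8 kg/min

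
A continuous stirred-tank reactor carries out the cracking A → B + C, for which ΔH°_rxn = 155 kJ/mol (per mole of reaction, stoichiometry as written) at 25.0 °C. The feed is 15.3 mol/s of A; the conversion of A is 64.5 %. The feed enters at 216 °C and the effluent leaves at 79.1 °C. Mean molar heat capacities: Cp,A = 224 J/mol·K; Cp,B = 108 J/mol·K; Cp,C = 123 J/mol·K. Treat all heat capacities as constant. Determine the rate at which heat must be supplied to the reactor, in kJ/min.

Q_in = 63900 kJ/min

Extent of reaction ξ = 0.645 × 15.3 = 9.8685 mol/s
Reaction term: ξ·ΔH°_rxn = 9.8685 × 155 = 1529.6 kJ/s
Sensible, feed 216→25 °C: -654.6 kJ/s
Outlet flows (mol/s): A 5.4315, B 9.8685, C 9.8685
Sensible, products 25→79.1 °C: 189.15 kJ/s
Q = ΔH = 1064.2 kJ/s = 1064.2 kW
Heat supplied = 63850 kJ/min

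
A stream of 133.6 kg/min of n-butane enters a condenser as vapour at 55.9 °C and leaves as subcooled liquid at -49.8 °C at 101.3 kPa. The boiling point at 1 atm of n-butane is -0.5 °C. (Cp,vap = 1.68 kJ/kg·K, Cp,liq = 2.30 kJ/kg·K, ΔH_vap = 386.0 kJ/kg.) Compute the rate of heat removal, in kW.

Q_c = 1320 kW

vapour 55.9→-0.5 °C: -94.752 kJ/kg
condensation at -0.5 °C: -386 kJ/kg
liquid -0.5→-49.8 °C: -113.39 kJ/kg
Δh = -94.752 + -386 + -113.39 = -594.14 kJ/kg
Q = ṁ·Δh = 133.6 kg/min × -594.14 kJ/kg = -79377 kJ/min
|Q| = 1323 kW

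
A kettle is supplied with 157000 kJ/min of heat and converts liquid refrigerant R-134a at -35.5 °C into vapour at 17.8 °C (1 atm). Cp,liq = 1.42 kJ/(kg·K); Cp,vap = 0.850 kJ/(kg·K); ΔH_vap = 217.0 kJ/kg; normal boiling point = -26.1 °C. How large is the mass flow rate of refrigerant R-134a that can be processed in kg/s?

Δh = 1.42×(-26.1−-35.5) + 217.0 + 0.850×(17.8−-26.1) = 267.66 kJ/kg
Q = 157000 kJ/min = 2616.7 kJ/s = 2616.7 kJ/s
ṁ = Q/Δh = 2616.7 / 267.66 = 9.776 kg/s

ṁ = 9.78 kg/s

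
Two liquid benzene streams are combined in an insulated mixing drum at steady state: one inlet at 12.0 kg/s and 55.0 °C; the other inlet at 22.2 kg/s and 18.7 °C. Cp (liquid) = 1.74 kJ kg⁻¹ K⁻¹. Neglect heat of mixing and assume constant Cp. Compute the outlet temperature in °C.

T_out = 31.4 °C

Energy balance with Q = 0: Σ ṁᵢCp,ᵢ(T_out − Tᵢ) = 0
Σ ṁᵢCp,ᵢTᵢ = 12.0×1.74×55.0 + 22.2×1.74×18.7 = 1870.7
Σ ṁᵢCp,ᵢ = 12.0×1.74 + 22.2×1.74 = 59.508
T_out = 1870.7 / 59.508 = 31.437 °C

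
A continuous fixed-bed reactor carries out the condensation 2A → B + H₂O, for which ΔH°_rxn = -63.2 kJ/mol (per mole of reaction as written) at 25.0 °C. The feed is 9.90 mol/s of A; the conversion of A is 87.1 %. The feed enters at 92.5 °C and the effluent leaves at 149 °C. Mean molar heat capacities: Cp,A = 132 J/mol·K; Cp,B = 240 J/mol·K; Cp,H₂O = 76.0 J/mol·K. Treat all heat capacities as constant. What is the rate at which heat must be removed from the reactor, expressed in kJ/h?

Q_out = 615000 kJ/h

Extent of reaction ξ = 0.871 × 9.90 / 2 = 4.3114 mol/s
Reaction term: ξ·ΔH°_rxn = 4.3114 × -63.2 = -272.48 kJ/s
Sensible, feed 92.5→25 °C: -88.209 kJ/s
Outlet flows (mol/s): A 1.2771, B 4.3114, H₂O 4.3114
Sensible, products 25→149 °C: 189.84 kJ/s
Q = ΔH = -170.85 kJ/s = -170.85 kW
Heat removed = 615060 kJ/h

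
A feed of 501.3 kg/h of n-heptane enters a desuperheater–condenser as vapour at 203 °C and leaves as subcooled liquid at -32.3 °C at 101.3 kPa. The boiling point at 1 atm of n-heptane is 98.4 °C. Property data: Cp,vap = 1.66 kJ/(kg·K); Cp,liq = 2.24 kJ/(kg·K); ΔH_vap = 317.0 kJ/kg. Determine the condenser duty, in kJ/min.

Q_c = 6550 kJ/min

vapour 203→98.4 °C: -173.64 kJ/kg
condensation at 98.4 °C: -317 kJ/kg
liquid 98.4→-32.3 °C: -292.77 kJ/kg
Δh = -173.64 + -317 + -292.77 = -783.4 kJ/kg
Q = ṁ·Δh = 501.3 kg/h × -783.4 kJ/kg = -392720 kJ/h
|Q| = 109.09 kW = 6545.3 kJ/min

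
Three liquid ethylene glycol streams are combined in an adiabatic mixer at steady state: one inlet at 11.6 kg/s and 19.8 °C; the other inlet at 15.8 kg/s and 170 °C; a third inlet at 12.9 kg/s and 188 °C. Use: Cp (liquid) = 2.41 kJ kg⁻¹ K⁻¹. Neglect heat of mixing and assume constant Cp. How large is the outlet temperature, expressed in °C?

No heat crosses the boundary, so H_out = H_in.
T_out = Σ ṁᵢCp,ᵢTᵢ / Σ ṁᵢCp,ᵢ
      = 12872 / 97.123 = 132.53 °C

T_out = 133 °C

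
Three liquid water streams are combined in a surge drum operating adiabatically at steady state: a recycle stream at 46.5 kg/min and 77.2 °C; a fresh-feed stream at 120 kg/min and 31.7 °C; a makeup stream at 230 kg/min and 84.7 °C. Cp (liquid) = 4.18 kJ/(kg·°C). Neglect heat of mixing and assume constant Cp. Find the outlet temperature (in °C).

T_out = 67.8 °C

Energy balance with Q = 0: Σ ṁᵢCp,ᵢ(T_out − Tᵢ) = 0
Σ ṁᵢCp,ᵢTᵢ = 46.5×4.18×77.2 + 120×4.18×31.7 + 230×4.18×84.7 = 112340
Σ ṁᵢCp,ᵢ = 46.5×4.18 + 120×4.18 + 230×4.18 = 1657.4
T_out = 112340 / 1657.4 = 67.78 °C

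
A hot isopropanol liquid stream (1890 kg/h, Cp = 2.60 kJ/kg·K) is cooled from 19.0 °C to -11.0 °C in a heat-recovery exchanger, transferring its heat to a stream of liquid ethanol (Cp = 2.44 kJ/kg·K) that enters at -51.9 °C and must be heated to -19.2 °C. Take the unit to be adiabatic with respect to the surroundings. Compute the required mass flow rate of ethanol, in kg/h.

ṁ_c = 1850 kg/h

Heat released by hot stream: Q = 1890 × 2.60 × (19.0 − -11.0) = 147420 kJ/h
Energy balance on cold side (adiabatic exchanger): Q = ṁ_c·Cp_c·(T_c,out − T_c,in)
ṁ_c = 147420 / [2.44 × (-19.2 − -51.9)] = 1847.6 kg/h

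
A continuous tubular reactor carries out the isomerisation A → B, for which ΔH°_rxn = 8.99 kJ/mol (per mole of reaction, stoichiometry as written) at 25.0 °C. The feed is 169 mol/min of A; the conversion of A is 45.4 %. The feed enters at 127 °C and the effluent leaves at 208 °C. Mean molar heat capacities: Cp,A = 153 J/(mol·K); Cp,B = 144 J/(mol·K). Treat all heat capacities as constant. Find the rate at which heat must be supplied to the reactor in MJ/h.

Q_in = 159 MJ/h

Extent of reaction ξ = 0.454 × 169 = 76.726 mol/min
Reaction term: ξ·ΔH°_rxn = 76.726 × 8.99 = 689.77 kJ/min
Sensible, feed 127→25 °C: -2637.4 kJ/min
Outlet flows (mol/min): A 92.274, B 76.726
Sensible, products 25→208 °C: 4605.5 kJ/min
Q = ΔH = 2657.8 kJ/min = 44.297 kW
Heat supplied = 159.47 MJ/h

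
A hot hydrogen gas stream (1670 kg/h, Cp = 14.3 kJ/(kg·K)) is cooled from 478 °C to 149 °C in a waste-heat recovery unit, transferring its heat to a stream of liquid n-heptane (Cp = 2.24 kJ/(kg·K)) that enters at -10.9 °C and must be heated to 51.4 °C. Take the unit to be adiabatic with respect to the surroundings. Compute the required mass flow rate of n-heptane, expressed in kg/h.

Heat released by hot stream: Q = 1670 × 14.3 × (478 − 149) = 7.8568e+06 kJ/h
Energy balance on cold side (adiabatic exchanger): Q = ṁ_c·Cp_c·(T_c,out − T_c,in)
ṁ_c = 7.8568e+06 / [2.24 × (51.4 − -10.9)] = 56301 kg/h

ṁ_c = 56300 kg/h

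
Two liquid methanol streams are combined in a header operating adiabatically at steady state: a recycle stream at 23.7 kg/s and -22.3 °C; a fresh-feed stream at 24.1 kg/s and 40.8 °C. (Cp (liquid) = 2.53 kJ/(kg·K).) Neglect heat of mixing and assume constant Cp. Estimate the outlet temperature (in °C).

No heat crosses the boundary, so H_out = H_in.
T_out = Σ ṁᵢCp,ᵢTᵢ / Σ ṁᵢCp,ᵢ
      = 1150.6 / 120.93 = 9.514 °C

T_out = 9.51 °C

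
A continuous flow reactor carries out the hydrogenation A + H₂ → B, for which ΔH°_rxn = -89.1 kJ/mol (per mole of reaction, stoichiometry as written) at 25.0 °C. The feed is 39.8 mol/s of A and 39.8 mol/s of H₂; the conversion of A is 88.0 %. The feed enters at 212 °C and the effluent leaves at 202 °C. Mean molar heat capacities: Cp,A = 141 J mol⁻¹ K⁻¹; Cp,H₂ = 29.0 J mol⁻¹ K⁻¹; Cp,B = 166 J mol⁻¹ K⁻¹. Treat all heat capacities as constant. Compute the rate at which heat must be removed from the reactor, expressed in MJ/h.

Q_out = 11600 MJ/h

Extent of reaction ξ = 0.880 × 39.8 = 35.024 mol/s
Reaction term: ξ·ΔH°_rxn = 35.024 × -89.1 = -3120.6 kJ/s
Sensible, feed 212→25 °C: -1265.2 kJ/s
Outlet flows (mol/s): A 4.776, H₂ 4.776, B 35.024
Sensible, products 25→202 °C: 1172.8 kJ/s
Q = ΔH = -3213.1 kJ/s = -3213.1 kW
Heat removed = 11567 MJ/h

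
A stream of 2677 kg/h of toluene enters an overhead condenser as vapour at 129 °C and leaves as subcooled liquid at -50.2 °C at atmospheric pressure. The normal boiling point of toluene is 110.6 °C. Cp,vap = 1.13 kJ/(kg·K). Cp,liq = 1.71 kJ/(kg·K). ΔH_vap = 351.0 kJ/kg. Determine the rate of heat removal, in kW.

vapour 129→110.6 °C: -20.792 kJ/kg
condensation at 110.6 °C: -351 kJ/kg
liquid 110.6→-50.2 °C: -274.97 kJ/kg
Δh = -20.792 + -351 + -274.97 = -646.76 kJ/kg
Q = ṁ·Δh = 2677 kg/h × -646.76 kJ/kg = -1.7314e+06 kJ/h
|Q| = 480.94 kW

Q_c = 481 kW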